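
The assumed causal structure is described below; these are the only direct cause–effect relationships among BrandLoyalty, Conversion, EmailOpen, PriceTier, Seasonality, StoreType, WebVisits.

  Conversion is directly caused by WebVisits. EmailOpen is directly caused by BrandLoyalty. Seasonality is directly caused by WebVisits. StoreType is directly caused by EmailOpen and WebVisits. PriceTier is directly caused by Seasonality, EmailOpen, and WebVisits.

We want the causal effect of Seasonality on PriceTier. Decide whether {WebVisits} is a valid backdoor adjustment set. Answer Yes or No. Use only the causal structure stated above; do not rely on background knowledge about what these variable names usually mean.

Backdoor paths from Seasonality to PriceTier (paths whose first edge points into Seasonality):
  P1: Seasonality <- WebVisits -> StoreType <- EmailOpen -> PriceTier
  P2: Seasonality <- WebVisits -> PriceTier
Condition 1 (no descendant of Seasonality in the set): holds — descendants of Seasonality are {PriceTier}; none are in {WebVisits}.
Condition 2 (every backdoor path blocked by {WebVisits}):
  P1: blocked at fork node WebVisits ∈ conditioning set.
  P2: blocked at fork node WebVisits ∈ conditioning set.
{WebVisits} satisfies the backdoor criterion.

Yes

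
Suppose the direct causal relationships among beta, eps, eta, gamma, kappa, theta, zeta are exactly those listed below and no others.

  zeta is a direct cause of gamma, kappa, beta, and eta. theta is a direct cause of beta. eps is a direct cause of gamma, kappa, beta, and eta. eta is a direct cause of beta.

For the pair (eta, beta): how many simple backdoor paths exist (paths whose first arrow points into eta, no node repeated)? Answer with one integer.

6

A backdoor path from eta to beta is any simple undirected path whose first edge points into eta (i.e. leaves eta via a parent).
Parents of eta: {eps, zeta}.
Enumerating:
  P1: eta <- zeta -> kappa <- eps -> beta
  P2: eta <- zeta -> gamma <- eps -> beta
  P3: eta <- zeta -> beta
  P4: eta <- eps -> kappa <- zeta -> beta
  P5: eta <- eps -> gamma <- zeta -> beta
  P6: eta <- eps -> beta
That exhausts the simple backdoor paths. Count: 6.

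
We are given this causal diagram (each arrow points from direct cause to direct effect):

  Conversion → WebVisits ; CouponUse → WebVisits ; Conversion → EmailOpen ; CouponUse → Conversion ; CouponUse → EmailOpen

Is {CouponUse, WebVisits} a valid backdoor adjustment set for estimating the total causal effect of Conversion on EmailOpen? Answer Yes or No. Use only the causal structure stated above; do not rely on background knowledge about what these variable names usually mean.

No

Backdoor paths from Conversion to EmailOpen (paths whose first edge points into Conversion):
  P1: Conversion <- CouponUse -> EmailOpen
Condition 1 (no descendant of Conversion in the set): FAILS — WebVisits is a descendant of Conversion.
Condition 2 (every backdoor path blocked by {CouponUse, WebVisits}):
  P1: blocked at fork node CouponUse ∈ conditioning set.
{CouponUse, WebVisits} does not satisfy the backdoor criterion.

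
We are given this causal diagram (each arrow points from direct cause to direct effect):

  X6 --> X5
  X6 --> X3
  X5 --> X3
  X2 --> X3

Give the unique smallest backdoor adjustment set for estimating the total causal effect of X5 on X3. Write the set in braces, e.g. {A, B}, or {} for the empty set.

{X6}

Variables eligible for adjustment (non-descendants of X5, excluding X5 and X3): {X2, X6}.
Backdoor paths from X5 to X3:
  P1: X5 <- X6 -> X3
The empty set is not sufficient: P1 (X5 <- X6 -> X3) has no collider blocking it and no conditioned non-collider, so it is open.
Try {X6}:
  P1: blocked at fork node X6 ∈ conditioning set.
{X6} contains no descendant of X5 and blocks every backdoor path.
No other singleton works — e.g. {X2} leaves P1 open — so {X6} is the unique smallest valid adjustment set.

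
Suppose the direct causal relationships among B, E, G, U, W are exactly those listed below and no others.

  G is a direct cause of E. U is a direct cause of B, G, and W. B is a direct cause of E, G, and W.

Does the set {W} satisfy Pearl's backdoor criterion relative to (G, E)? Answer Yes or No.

Backdoor paths from G to E (paths whose first edge points into G):
  P1: G <- U -> B -> E
  P2: G <- U -> W <- B -> E
  P3: G <- B -> E
Condition 1 (no descendant of G in the set): holds — descendants of G are {E}; none are in {W}.
Condition 2 (every backdoor path blocked by {W}):
  P1: open — no interior node is in the conditioning set.
  P2: open — collider(s) W are conditioned on (or have a conditioned descendant) and no non-collider on the path is in the set.
  P3: open — no interior node is in the conditioning set.
{W} does not satisfy the backdoor criterion.

No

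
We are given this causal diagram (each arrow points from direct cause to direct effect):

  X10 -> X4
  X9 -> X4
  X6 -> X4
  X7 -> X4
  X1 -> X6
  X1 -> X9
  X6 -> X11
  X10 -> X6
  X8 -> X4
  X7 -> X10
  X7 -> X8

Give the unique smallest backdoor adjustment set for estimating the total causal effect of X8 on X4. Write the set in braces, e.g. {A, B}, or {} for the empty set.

{X7}

Variables eligible for adjustment (non-descendants of X8, excluding X8 and X4): {X1, X10, X11, X6, X7, X9}.
Backdoor paths from X8 to X4:
  P1: X8 <- X7 -> X10 -> X6 <- X1 -> X9 -> X4
  P2: X8 <- X7 -> X10 -> X6 -> X4
  P3: X8 <- X7 -> X10 -> X4
  P4: X8 <- X7 -> X4
The empty set is not sufficient: P2 (X8 <- X7 -> X10 -> X6 -> X4) has no collider blocking it and no conditioned non-collider, so it is open.
Try {X7}:
  P1: blocked at fork node X7 ∈ conditioning set.
  P2: blocked at fork node X7 ∈ conditioning set.
  P3: blocked at fork node X7 ∈ conditioning set.
  P4: blocked at fork node X7 ∈ conditioning set.
{X7} contains no descendant of X8 and blocks every backdoor path.
No other singleton works — e.g. {X1} leaves P2 open — so {X7} is the unique smallest valid adjustment set.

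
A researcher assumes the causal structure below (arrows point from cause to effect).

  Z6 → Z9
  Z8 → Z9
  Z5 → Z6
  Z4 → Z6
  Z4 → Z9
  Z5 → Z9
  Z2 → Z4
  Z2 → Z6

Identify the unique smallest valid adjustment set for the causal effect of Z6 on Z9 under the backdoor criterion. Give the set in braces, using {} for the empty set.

{Z4, Z5}

Variables eligible for adjustment (non-descendants of Z6, excluding Z6 and Z9): {Z2, Z4, Z5, Z8}.
Backdoor paths from Z6 to Z9:
  P1: Z6 <- Z5 -> Z9
  P2: Z6 <- Z2 -> Z4 -> Z9
  P3: Z6 <- Z4 -> Z9
The empty set is not sufficient: P1 (Z6 <- Z5 -> Z9) has no collider blocking it and no conditioned non-collider, so it is open.
Try {Z4, Z5}:
  P1: blocked at fork node Z5 ∈ conditioning set.
  P2: blocked at chain node Z4 ∈ conditioning set.
  P3: blocked at fork node Z4 ∈ conditioning set.
{Z4, Z5} contains no descendant of Z6 and blocks every backdoor path.
Every element of {Z4, Z5} is needed (dropping Z4 leaves P2 open; dropping Z5 leaves P1 open), so no proper subset is valid.
Among all size-2 subsets of the eligible variables, only {Z4, Z5} blocks every backdoor path, so it is the unique smallest valid adjustment set.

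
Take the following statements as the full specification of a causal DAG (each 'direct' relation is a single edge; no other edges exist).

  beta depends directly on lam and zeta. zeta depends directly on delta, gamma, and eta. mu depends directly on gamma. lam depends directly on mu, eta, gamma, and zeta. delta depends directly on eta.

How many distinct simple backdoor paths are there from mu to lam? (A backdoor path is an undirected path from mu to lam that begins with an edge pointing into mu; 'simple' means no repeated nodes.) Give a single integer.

A backdoor path from mu to lam is any simple undirected path whose first edge points into mu (i.e. leaves mu via a parent).
Parents of mu: {gamma}.
Enumerating:
  P1: mu <- gamma -> zeta <- eta -> lam
  P2: mu <- gamma -> zeta <- delta <- eta -> lam
  P3: mu <- gamma -> zeta -> lam
  P4: mu <- gamma -> zeta -> beta <- lam
  P5: mu <- gamma -> lam
That exhausts the simple backdoor paths. Count: 5.

5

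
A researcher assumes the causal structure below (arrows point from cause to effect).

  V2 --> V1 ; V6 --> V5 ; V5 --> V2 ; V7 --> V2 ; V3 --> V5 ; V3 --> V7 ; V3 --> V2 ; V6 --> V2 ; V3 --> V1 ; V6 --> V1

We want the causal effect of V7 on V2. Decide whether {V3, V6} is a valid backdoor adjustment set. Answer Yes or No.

Backdoor paths from V7 to V2 (paths whose first edge points into V7):
  P1: V7 <- V3 -> V5 <- V6 -> V2
  P2: V7 <- V3 -> V5 <- V6 -> V1 <- V2
  P3: V7 <- V3 -> V5 -> V2
  P4: V7 <- V3 -> V2
  P5: V7 <- V3 -> V1 <- V6 -> V5 -> V2
  P6: V7 <- V3 -> V1 <- V6 -> V2
  P7: V7 <- V3 -> V1 <- V2
Condition 1 (no descendant of V7 in the set): holds — descendants of V7 are {V1, V2}; none are in {V3, V6}.
Condition 2 (every backdoor path blocked by {V3, V6}):
  P1: blocked at fork node V3 ∈ conditioning set.
  P2: blocked at fork node V3 ∈ conditioning set.
  P3: blocked at fork node V3 ∈ conditioning set.
  P4: blocked at fork node V3 ∈ conditioning set.
  P5: blocked at fork node V3 ∈ conditioning set.
  P6: blocked at fork node V3 ∈ conditioning set.
  P7: blocked at fork node V3 ∈ conditioning set.
{V3, V6} satisfies the backdoor criterion.

Yes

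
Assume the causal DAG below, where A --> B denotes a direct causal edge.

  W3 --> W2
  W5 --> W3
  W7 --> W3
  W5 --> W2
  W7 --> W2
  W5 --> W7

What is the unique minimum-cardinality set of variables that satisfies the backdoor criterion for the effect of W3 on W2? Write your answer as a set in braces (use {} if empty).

Variables eligible for adjustment (non-descendants of W3, excluding W3 and W2): {W5, W7}.
Backdoor paths from W3 to W2:
  P1: W3 <- W5 -> W7 -> W2
  P2: W3 <- W5 -> W2
  P3: W3 <- W7 <- W5 -> W2
  P4: W3 <- W7 -> W2
The empty set is not sufficient: P1 (W3 <- W5 -> W7 -> W2) has no collider blocking it and no conditioned non-collider, so it is open.
Try {W5, W7}:
  P1: blocked at fork node W5 ∈ conditioning set.
  P2: blocked at fork node W5 ∈ conditioning set.
  P3: blocked at chain node W7 ∈ conditioning set.
  P4: blocked at fork node W7 ∈ conditioning set.
{W5, W7} contains no descendant of W3 and blocks every backdoor path.
Every element of {W5, W7} is needed (dropping W5 leaves P2 open; dropping W7 leaves P4 open), so no proper subset is valid.
Among all size-2 subsets of the eligible variables, only {W5, W7} blocks every backdoor path, so it is the unique smallest valid adjustment set.

{W5, W7}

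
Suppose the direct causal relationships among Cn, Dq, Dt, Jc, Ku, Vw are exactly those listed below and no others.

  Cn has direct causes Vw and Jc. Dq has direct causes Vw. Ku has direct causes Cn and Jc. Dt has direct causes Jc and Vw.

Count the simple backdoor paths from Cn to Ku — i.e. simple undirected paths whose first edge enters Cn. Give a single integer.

A backdoor path from Cn to Ku is any simple undirected path whose first edge points into Cn (i.e. leaves Cn via a parent).
Parents of Cn: {Jc, Vw}.
Enumerating:
  P1: Cn <- Jc -> Ku
  P2: Cn <- Vw -> Dt <- Jc -> Ku
That exhausts the simple backdoor paths. Count: 2.

2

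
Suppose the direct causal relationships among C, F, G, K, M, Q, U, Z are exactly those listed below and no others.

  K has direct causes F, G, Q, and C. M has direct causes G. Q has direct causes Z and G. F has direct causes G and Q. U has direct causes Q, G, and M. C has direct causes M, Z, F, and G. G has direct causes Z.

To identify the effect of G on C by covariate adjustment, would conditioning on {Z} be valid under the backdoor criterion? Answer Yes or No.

Backdoor paths from G to C (paths whose first edge points into G):
  P1: G <- Z -> Q -> F -> C
  P2: G <- Z -> Q -> F -> K <- C
  P3: G <- Z -> Q -> K <- F -> C
  P4: G <- Z -> Q -> K <- C
  P5: G <- Z -> Q -> U <- M -> C
  P6: G <- Z -> C
Condition 1 (no descendant of G in the set): holds — descendants of G are {C, F, K, M, Q, U}; none are in {Z}.
Condition 2 (every backdoor path blocked by {Z}):
  P1: blocked at fork node Z ∈ conditioning set.
  P2: blocked at fork node Z ∈ conditioning set.
  P3: blocked at fork node Z ∈ conditioning set.
  P4: blocked at fork node Z ∈ conditioning set.
  P5: blocked at fork node Z ∈ conditioning set.
  P6: blocked at fork node Z ∈ conditioning set.
{Z} satisfies the backdoor criterion.

Yes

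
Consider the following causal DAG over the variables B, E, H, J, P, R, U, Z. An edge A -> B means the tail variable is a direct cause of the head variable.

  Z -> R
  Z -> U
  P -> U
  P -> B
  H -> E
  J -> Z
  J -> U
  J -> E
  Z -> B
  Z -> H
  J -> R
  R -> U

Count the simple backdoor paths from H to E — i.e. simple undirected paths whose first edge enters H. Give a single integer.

7

A backdoor path from H to E is any simple undirected path whose first edge points into H (i.e. leaves H via a parent).
Parents of H: {Z}.
Enumerating:
  P1: H <- Z <- J -> E
  P2: H <- Z -> R <- J -> E
  P3: H <- Z -> R -> U <- J -> E
  P4: H <- Z -> U <- J -> E
  P5: H <- Z -> U <- R <- J -> E
  P6: H <- Z -> B <- P -> U <- J -> E
  P7: H <- Z -> B <- P -> U <- R <- J -> E
That exhausts the simple backdoor paths. Count: 7.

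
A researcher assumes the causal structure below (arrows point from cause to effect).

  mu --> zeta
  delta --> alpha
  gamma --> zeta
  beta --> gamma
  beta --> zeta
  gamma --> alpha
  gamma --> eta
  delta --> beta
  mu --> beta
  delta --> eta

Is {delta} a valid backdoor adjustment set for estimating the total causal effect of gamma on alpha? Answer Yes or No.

Yes

Backdoor paths from gamma to alpha (paths whose first edge points into gamma):
  P1: gamma <- beta <- delta -> alpha
Condition 1 (no descendant of gamma in the set): holds — descendants of gamma are {alpha, eta, zeta}; none are in {delta}.
Condition 2 (every backdoor path blocked by {delta}):
  P1: blocked at fork node delta ∈ conditioning set.
{delta} satisfies the backdoor criterion.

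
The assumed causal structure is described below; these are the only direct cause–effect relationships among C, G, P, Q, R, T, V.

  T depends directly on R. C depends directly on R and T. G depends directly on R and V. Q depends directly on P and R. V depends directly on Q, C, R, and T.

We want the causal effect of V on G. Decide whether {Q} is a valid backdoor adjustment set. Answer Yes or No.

Backdoor paths from V to G (paths whose first edge points into V):
  P1: V <- R -> G
  P2: V <- T <- R -> G
  P3: V <- T -> C <- R -> G
  P4: V <- Q <- R -> G
  P5: V <- C <- R -> G
  P6: V <- C <- T <- R -> G
Condition 1 (no descendant of V in the set): holds — descendants of V are {G}; none are in {Q}.
Condition 2 (every backdoor path blocked by {Q}):
  P1: open — no interior node is in the conditioning set.
  P2: open — no interior node is in the conditioning set.
  P3: blocked at collider C (neither it nor any descendant is in the conditioning set).
  P4: blocked at chain node Q ∈ conditioning set.
  P5: open — no interior node is in the conditioning set.
  P6: open — no interior node is in the conditioning set.
{Q} does not satisfy the backdoor criterion.

No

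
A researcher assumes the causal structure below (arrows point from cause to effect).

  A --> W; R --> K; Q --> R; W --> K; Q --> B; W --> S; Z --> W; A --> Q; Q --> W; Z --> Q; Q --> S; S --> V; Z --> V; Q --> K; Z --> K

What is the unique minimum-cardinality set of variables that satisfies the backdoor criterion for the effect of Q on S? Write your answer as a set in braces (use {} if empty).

Variables eligible for adjustment (non-descendants of Q, excluding Q and S): {A, Z}.
Backdoor paths from Q to S:
  P1: Q <- Z -> W -> S
  P2: Q <- Z -> K <- W -> S
  P3: Q <- Z -> V <- S
  P4: Q <- A -> W <- Z -> V <- S
  P5: Q <- A -> W -> S
  P6: Q <- A -> W -> K <- Z -> V <- S
The empty set is not sufficient: P1 (Q <- Z -> W -> S) has no collider blocking it and no conditioned non-collider, so it is open.
Try {A, Z}:
  P1: blocked at fork node Z ∈ conditioning set.
  P2: blocked at fork node Z ∈ conditioning set.
  P3: blocked at fork node Z ∈ conditioning set.
  P4: blocked at fork node A ∈ conditioning set.
  P5: blocked at fork node A ∈ conditioning set.
  P6: blocked at fork node A ∈ conditioning set.
{A, Z} contains no descendant of Q and blocks every backdoor path.
Every element of {A, Z} is needed (dropping A leaves P5 open; dropping Z leaves P1 open), so no proper subset is valid.
Among all size-2 subsets of the eligible variables, only {A, Z} blocks every backdoor path, so it is the unique smallest valid adjustment set.

{A, Z}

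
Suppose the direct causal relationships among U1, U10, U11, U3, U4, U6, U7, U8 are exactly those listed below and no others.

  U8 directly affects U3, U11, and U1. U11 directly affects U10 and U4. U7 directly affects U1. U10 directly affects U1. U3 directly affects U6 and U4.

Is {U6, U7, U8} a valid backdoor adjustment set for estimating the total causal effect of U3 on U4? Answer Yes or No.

Backdoor paths from U3 to U4 (paths whose first edge points into U3):
  P1: U3 <- U8 -> U11 -> U4
  P2: U3 <- U8 -> U1 <- U10 <- U11 -> U4
Condition 1 (no descendant of U3 in the set): FAILS — U6 is a descendant of U3.
Condition 2 (every backdoor path blocked by {U6, U7, U8}):
  P1: blocked at fork node U8 ∈ conditioning set.
  P2: blocked at fork node U8 ∈ conditioning set.
{U6, U7, U8} does not satisfy the backdoor criterion.

No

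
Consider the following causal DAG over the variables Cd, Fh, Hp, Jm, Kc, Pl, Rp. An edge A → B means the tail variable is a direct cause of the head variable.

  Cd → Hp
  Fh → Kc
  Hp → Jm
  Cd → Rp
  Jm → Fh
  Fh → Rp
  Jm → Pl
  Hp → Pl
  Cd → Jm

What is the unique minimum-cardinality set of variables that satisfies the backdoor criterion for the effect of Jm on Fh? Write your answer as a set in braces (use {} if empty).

{}

Variables eligible for adjustment (non-descendants of Jm, excluding Jm and Fh): {Cd, Hp}.
Backdoor paths from Jm to Fh:
  P1: Jm <- Cd -> Rp <- Fh
  P2: Jm <- Hp <- Cd -> Rp <- Fh
Each backdoor path contains an unconditioned collider, so every path is already blocked with the empty conditioning set:
  P1: blocked at collider Rp (neither it nor any descendant is in the conditioning set).
  P2: blocked at collider Rp (neither it nor any descendant is in the conditioning set).
The empty set is therefore the unique smallest valid set.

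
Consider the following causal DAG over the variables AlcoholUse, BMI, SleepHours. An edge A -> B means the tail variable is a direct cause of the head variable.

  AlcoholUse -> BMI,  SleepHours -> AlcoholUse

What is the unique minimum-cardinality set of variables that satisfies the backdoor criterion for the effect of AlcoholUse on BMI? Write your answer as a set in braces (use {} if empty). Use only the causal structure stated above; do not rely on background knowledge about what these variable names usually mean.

{}

Variables eligible for adjustment (non-descendants of AlcoholUse, excluding AlcoholUse and BMI): {SleepHours}.
Backdoor paths from AlcoholUse to BMI:
  (none)
With no backdoor paths the empty set already satisfies the criterion, and it is trivially minimal.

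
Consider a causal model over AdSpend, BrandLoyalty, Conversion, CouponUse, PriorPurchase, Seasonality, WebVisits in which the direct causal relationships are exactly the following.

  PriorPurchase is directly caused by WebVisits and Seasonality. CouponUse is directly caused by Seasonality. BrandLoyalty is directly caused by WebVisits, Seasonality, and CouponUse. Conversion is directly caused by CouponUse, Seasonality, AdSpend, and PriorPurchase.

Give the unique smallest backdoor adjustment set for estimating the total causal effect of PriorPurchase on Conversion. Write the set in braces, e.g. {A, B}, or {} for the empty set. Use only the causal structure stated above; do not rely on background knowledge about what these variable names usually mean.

{Seasonality}

Variables eligible for adjustment (non-descendants of PriorPurchase, excluding PriorPurchase and Conversion): {AdSpend, BrandLoyalty, CouponUse, Seasonality, WebVisits}.
Backdoor paths from PriorPurchase to Conversion:
  P1: PriorPurchase <- Seasonality -> CouponUse -> Conversion
  P2: PriorPurchase <- Seasonality -> Conversion
  P3: PriorPurchase <- Seasonality -> BrandLoyalty <- CouponUse -> Conversion
  P4: PriorPurchase <- WebVisits -> BrandLoyalty <- Seasonality -> CouponUse -> Conversion
  P5: PriorPurchase <- WebVisits -> BrandLoyalty <- Seasonality -> Conversion
  P6: PriorPurchase <- WebVisits -> BrandLoyalty <- CouponUse <- Seasonality -> Conversion
  P7: PriorPurchase <- WebVisits -> BrandLoyalty <- CouponUse -> Conversion
The empty set is not sufficient: P1 (PriorPurchase <- Seasonality -> CouponUse -> Conversion) has no collider blocking it and no conditioned non-collider, so it is open.
Try {Seasonality}:
  P1: blocked at fork node Seasonality ∈ conditioning set.
  P2: blocked at fork node Seasonality ∈ conditioning set.
  P3: blocked at fork node Seasonality ∈ conditioning set.
  P4: blocked at collider BrandLoyalty (neither it nor any descendant is in the conditioning set).
  P5: blocked at collider BrandLoyalty (neither it nor any descendant is in the conditioning set).
  P6: blocked at collider BrandLoyalty (neither it nor any descendant is in the conditioning set).
  P7: blocked at collider BrandLoyalty (neither it nor any descendant is in the conditioning set).
{Seasonality} contains no descendant of PriorPurchase and blocks every backdoor path.
No other singleton works — e.g. {WebVisits} leaves P1 open — so {Seasonality} is the unique smallest valid adjustment set.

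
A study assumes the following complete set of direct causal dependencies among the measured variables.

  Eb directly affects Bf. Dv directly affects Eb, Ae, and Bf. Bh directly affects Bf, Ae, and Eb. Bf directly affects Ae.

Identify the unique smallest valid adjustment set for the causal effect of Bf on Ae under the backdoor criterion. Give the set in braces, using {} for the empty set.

{Bh, Dv}

Variables eligible for adjustment (non-descendants of Bf, excluding Bf and Ae): {Bh, Dv, Eb}.
Backdoor paths from Bf to Ae:
  P1: Bf <- Bh -> Eb <- Dv -> Ae
  P2: Bf <- Bh -> Ae
  P3: Bf <- Dv -> Eb <- Bh -> Ae
  P4: Bf <- Dv -> Ae
  P5: Bf <- Eb <- Bh -> Ae
  P6: Bf <- Eb <- Dv -> Ae
The empty set is not sufficient: P2 (Bf <- Bh -> Ae) has no collider blocking it and no conditioned non-collider, so it is open.
Try {Bh, Dv}:
  P1: blocked at fork node Bh ∈ conditioning set.
  P2: blocked at fork node Bh ∈ conditioning set.
  P3: blocked at fork node Dv ∈ conditioning set.
  P4: blocked at fork node Dv ∈ conditioning set.
  P5: blocked at fork node Bh ∈ conditioning set.
  P6: blocked at fork node Dv ∈ conditioning set.
{Bh, Dv} contains no descendant of Bf and blocks every backdoor path.
Every element of {Bh, Dv} is needed (dropping Bh leaves P2 open; dropping Dv leaves P4 open), so no proper subset is valid.
Among all size-2 subsets of the eligible variables, only {Bh, Dv} blocks every backdoor path, so it is the unique smallest valid adjustment set.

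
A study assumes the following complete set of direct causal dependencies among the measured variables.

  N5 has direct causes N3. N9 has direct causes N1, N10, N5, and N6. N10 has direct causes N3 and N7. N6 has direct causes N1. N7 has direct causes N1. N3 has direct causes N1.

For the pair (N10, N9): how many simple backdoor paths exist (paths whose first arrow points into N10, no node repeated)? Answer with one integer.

6

A backdoor path from N10 to N9 is any simple undirected path whose first edge points into N10 (i.e. leaves N10 via a parent).
Parents of N10: {N3, N7}.
Enumerating:
  P1: N10 <- N3 <- N1 -> N6 -> N9
  P2: N10 <- N3 <- N1 -> N9
  P3: N10 <- N3 -> N5 -> N9
  P4: N10 <- N7 <- N1 -> N3 -> N5 -> N9
  P5: N10 <- N7 <- N1 -> N6 -> N9
  P6: N10 <- N7 <- N1 -> N9
That exhausts the simple backdoor paths. Count: 6.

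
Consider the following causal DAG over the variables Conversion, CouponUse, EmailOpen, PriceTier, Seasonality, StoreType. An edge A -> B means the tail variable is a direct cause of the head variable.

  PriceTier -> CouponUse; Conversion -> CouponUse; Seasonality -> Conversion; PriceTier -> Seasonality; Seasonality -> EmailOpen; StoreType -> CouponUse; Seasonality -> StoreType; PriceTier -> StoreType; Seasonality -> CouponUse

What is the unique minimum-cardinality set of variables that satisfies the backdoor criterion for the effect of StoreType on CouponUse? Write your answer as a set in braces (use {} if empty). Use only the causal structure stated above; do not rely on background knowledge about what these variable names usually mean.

Variables eligible for adjustment (non-descendants of StoreType, excluding StoreType and CouponUse): {Conversion, EmailOpen, PriceTier, Seasonality}.
Backdoor paths from StoreType to CouponUse:
  P1: StoreType <- PriceTier -> Seasonality -> Conversion -> CouponUse
  P2: StoreType <- PriceTier -> Seasonality -> CouponUse
  P3: StoreType <- PriceTier -> CouponUse
  P4: StoreType <- Seasonality <- PriceTier -> CouponUse
  P5: StoreType <- Seasonality -> Conversion -> CouponUse
  P6: StoreType <- Seasonality -> CouponUse
The empty set is not sufficient: P1 (StoreType <- PriceTier -> Seasonality -> Conversion -> CouponUse) has no collider blocking it and no conditioned non-collider, so it is open.
Try {PriceTier, Seasonality}:
  P1: blocked at fork node PriceTier ∈ conditioning set.
  P2: blocked at fork node PriceTier ∈ conditioning set.
  P3: blocked at fork node PriceTier ∈ conditioning set.
  P4: blocked at chain node Seasonality ∈ conditioning set.
  P5: blocked at fork node Seasonality ∈ conditioning set.
  P6: blocked at fork node Seasonality ∈ conditioning set.
{PriceTier, Seasonality} contains no descendant of StoreType and blocks every backdoor path.
Every element of {PriceTier, Seasonality} is needed (dropping PriceTier leaves P3 open; dropping Seasonality leaves P5 open), so no proper subset is valid.
Among all size-2 subsets of the eligible variables, only {PriceTier, Seasonality} blocks every backdoor path, so it is the unique smallest valid adjustment set.

{PriceTier, Seasonality}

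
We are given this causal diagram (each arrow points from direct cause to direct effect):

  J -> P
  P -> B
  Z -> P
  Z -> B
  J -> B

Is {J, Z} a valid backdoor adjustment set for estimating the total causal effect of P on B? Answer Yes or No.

Backdoor paths from P to B (paths whose first edge points into P):
  P1: P <- Z -> B
  P2: P <- J -> B
Condition 1 (no descendant of P in the set): holds — descendants of P are {B}; none are in {J, Z}.
Condition 2 (every backdoor path blocked by {J, Z}):
  P1: blocked at fork node Z ∈ conditioning set.
  P2: blocked at fork node J ∈ conditioning set.
{J, Z} satisfies the backdoor criterion.

Yes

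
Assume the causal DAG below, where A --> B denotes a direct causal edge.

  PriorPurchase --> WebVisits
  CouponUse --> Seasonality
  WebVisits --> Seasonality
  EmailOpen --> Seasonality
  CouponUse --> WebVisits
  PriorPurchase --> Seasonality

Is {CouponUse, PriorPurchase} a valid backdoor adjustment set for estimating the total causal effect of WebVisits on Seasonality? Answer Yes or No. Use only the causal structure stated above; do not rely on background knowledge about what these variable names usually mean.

Yes

Backdoor paths from WebVisits to Seasonality (paths whose first edge points into WebVisits):
  P1: WebVisits <- CouponUse -> Seasonality
  P2: WebVisits <- PriorPurchase -> Seasonality
Condition 1 (no descendant of WebVisits in the set): holds — descendants of WebVisits are {Seasonality}; none are in {CouponUse, PriorPurchase}.
Condition 2 (every backdoor path blocked by {CouponUse, PriorPurchase}):
  P1: blocked at fork node CouponUse ∈ conditioning set.
  P2: blocked at fork node PriorPurchase ∈ conditioning set.
{CouponUse, PriorPurchase} satisfies the backdoor criterion.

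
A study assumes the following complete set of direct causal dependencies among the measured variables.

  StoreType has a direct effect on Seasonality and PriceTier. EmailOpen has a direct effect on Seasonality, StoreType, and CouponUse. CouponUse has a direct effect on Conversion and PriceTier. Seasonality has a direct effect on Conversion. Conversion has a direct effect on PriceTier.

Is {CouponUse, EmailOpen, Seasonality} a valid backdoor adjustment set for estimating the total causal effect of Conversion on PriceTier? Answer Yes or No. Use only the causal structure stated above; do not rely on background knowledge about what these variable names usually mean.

Backdoor paths from Conversion to PriceTier (paths whose first edge points into Conversion):
  P1: Conversion <- Seasonality <- EmailOpen -> StoreType -> PriceTier
  P2: Conversion <- Seasonality <- EmailOpen -> CouponUse -> PriceTier
  P3: Conversion <- Seasonality <- StoreType <- EmailOpen -> CouponUse -> PriceTier
  P4: Conversion <- Seasonality <- StoreType -> PriceTier
  P5: Conversion <- CouponUse <- EmailOpen -> StoreType -> PriceTier
  P6: Conversion <- CouponUse <- EmailOpen -> Seasonality <- StoreType -> PriceTier
  P7: Conversion <- CouponUse -> PriceTier
Condition 1 (no descendant of Conversion in the set): holds — descendants of Conversion are {PriceTier}; none are in {CouponUse, EmailOpen, Seasonality}.
Condition 2 (every backdoor path blocked by {CouponUse, EmailOpen, Seasonality}):
  P1: blocked at chain node Seasonality ∈ conditioning set.
  P2: blocked at chain node Seasonality ∈ conditioning set.
  P3: blocked at chain node Seasonality ∈ conditioning set.
  P4: blocked at chain node Seasonality ∈ conditioning set.
  P5: blocked at chain node CouponUse ∈ conditioning set.
  P6: blocked at chain node CouponUse ∈ conditioning set.
  P7: blocked at fork node CouponUse ∈ conditioning set.
{CouponUse, EmailOpen, Seasonality} satisfies the backdoor criterion.

Yes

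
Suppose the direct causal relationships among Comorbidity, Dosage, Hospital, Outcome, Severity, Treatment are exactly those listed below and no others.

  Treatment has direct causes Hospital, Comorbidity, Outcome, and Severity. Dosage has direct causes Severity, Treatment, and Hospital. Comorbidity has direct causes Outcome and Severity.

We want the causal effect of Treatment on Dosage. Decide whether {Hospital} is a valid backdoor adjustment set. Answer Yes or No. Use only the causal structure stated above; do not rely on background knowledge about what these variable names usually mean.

Backdoor paths from Treatment to Dosage (paths whose first edge points into Treatment):
  P1: Treatment <- Hospital -> Dosage
  P2: Treatment <- Severity -> Dosage
  P3: Treatment <- Outcome -> Comorbidity <- Severity -> Dosage
  P4: Treatment <- Comorbidity <- Severity -> Dosage
Condition 1 (no descendant of Treatment in the set): holds — descendants of Treatment are {Dosage}; none are in {Hospital}.
Condition 2 (every backdoor path blocked by {Hospital}):
  P1: blocked at fork node Hospital ∈ conditioning set.
  P2: open — no interior node is in the conditioning set.
  P3: blocked at collider Comorbidity (neither it nor any descendant is in the conditioning set).
  P4: open — no interior node is in the conditioning set.
{Hospital} does not satisfy the backdoor criterion.

No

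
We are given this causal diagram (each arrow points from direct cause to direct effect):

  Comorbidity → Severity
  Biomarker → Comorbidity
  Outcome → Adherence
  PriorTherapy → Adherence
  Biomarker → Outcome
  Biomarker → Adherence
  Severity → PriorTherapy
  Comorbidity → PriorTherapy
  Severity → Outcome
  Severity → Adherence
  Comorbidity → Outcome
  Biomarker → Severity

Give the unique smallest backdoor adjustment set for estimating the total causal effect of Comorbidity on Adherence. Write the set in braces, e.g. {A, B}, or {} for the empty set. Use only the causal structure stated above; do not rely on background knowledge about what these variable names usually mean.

{Biomarker}

Variables eligible for adjustment (non-descendants of Comorbidity, excluding Comorbidity and Adherence): {Biomarker}.
Backdoor paths from Comorbidity to Adherence:
  P1: Comorbidity <- Biomarker -> Severity -> PriorTherapy -> Adherence
  P2: Comorbidity <- Biomarker -> Severity -> Outcome -> Adherence
  P3: Comorbidity <- Biomarker -> Severity -> Adherence
  P4: Comorbidity <- Biomarker -> Outcome <- Severity -> PriorTherapy -> Adherence
  P5: Comorbidity <- Biomarker -> Outcome <- Severity -> Adherence
  P6: Comorbidity <- Biomarker -> Outcome -> Adherence
  P7: Comorbidity <- Biomarker -> Adherence
The empty set is not sufficient: P1 (Comorbidity <- Biomarker -> Severity -> PriorTherapy -> Adherence) has no collider blocking it and no conditioned non-collider, so it is open.
Try {Biomarker}:
  P1: blocked at fork node Biomarker ∈ conditioning set.
  P2: blocked at fork node Biomarker ∈ conditioning set.
  P3: blocked at fork node Biomarker ∈ conditioning set.
  P4: blocked at fork node Biomarker ∈ conditioning set.
  P5: blocked at fork node Biomarker ∈ conditioning set.
  P6: blocked at fork node Biomarker ∈ conditioning set.
  P7: blocked at fork node Biomarker ∈ conditioning set.
{Biomarker} contains no descendant of Comorbidity and blocks every backdoor path.
{Biomarker} is the unique smallest valid adjustment set.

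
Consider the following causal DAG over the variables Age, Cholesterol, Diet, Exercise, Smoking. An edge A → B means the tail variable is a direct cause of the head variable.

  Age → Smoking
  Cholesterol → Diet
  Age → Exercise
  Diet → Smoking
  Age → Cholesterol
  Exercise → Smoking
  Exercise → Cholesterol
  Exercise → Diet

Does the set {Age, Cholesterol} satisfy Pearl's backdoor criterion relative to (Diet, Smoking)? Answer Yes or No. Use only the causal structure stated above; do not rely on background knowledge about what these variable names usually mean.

Backdoor paths from Diet to Smoking (paths whose first edge points into Diet):
  P1: Diet <- Exercise <- Age -> Smoking
  P2: Diet <- Exercise -> Cholesterol <- Age -> Smoking
  P3: Diet <- Exercise -> Smoking
  P4: Diet <- Cholesterol <- Age -> Exercise -> Smoking
  P5: Diet <- Cholesterol <- Age -> Smoking
  P6: Diet <- Cholesterol <- Exercise <- Age -> Smoking
  P7: Diet <- Cholesterol <- Exercise -> Smoking
Condition 1 (no descendant of Diet in the set): holds — descendants of Diet are {Smoking}; none are in {Age, Cholesterol}.
Condition 2 (every backdoor path blocked by {Age, Cholesterol}):
  P1: blocked at fork node Age ∈ conditioning set.
  P2: blocked at fork node Age ∈ conditioning set.
  P3: open — no interior node is in the conditioning set.
  P4: blocked at chain node Cholesterol ∈ conditioning set.
  P5: blocked at chain node Cholesterol ∈ conditioning set.
  P6: blocked at chain node Cholesterol ∈ conditioning set.
  P7: blocked at chain node Cholesterol ∈ conditioning set.
{Age, Cholesterol} does not satisfy the backdoor criterion.

No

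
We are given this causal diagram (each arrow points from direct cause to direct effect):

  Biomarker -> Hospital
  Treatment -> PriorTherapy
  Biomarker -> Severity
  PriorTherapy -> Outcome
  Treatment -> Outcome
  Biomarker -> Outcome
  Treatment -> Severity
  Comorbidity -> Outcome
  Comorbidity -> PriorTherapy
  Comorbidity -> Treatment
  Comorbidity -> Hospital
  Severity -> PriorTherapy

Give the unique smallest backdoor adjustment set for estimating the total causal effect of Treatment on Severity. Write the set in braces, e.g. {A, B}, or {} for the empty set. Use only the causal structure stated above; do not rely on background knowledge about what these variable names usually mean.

{}

Variables eligible for adjustment (non-descendants of Treatment, excluding Treatment and Severity): {Biomarker, Comorbidity, Hospital}.
Backdoor paths from Treatment to Severity:
  P1: Treatment <- Comorbidity -> Hospital <- Biomarker -> Severity
  P2: Treatment <- Comorbidity -> Hospital <- Biomarker -> Outcome <- PriorTherapy <- Severity
  P3: Treatment <- Comorbidity -> PriorTherapy <- Severity
  P4: Treatment <- Comorbidity -> PriorTherapy -> Outcome <- Biomarker -> Severity
  P5: Treatment <- Comorbidity -> Outcome <- Biomarker -> Severity
  P6: Treatment <- Comorbidity -> Outcome <- PriorTherapy <- Severity
Each backdoor path contains an unconditioned collider, so every path is already blocked with the empty conditioning set:
  P1: blocked at collider Hospital (neither it nor any descendant is in the conditioning set).
  P2: blocked at collider Hospital (neither it nor any descendant is in the conditioning set).
  P3: blocked at collider PriorTherapy (neither it nor any descendant is in the conditioning set).
  P4: blocked at collider Outcome (neither it nor any descendant is in the conditioning set).
  P5: blocked at collider Outcome (neither it nor any descendant is in the conditioning set).
  P6: blocked at collider Outcome (neither it nor any descendant is in the conditioning set).
The empty set is therefore the unique smallest valid set.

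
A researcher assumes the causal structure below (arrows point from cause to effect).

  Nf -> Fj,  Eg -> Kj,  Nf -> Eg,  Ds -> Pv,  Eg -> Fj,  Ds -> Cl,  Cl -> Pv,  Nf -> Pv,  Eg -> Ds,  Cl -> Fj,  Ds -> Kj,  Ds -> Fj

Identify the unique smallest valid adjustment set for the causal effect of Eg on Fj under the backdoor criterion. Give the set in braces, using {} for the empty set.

Variables eligible for adjustment (non-descendants of Eg, excluding Eg and Fj): {Nf}.
Backdoor paths from Eg to Fj:
  P1: Eg <- Nf -> Fj
  P2: Eg <- Nf -> Pv <- Ds -> Cl -> Fj
  P3: Eg <- Nf -> Pv <- Ds -> Fj
  P4: Eg <- Nf -> Pv <- Cl <- Ds -> Fj
  P5: Eg <- Nf -> Pv <- Cl -> Fj
The empty set is not sufficient: P1 (Eg <- Nf -> Fj) has no collider blocking it and no conditioned non-collider, so it is open.
Try {Nf}:
  P1: blocked at fork node Nf ∈ conditioning set.
  P2: blocked at fork node Nf ∈ conditioning set.
  P3: blocked at fork node Nf ∈ conditioning set.
  P4: blocked at fork node Nf ∈ conditioning set.
  P5: blocked at fork node Nf ∈ conditioning set.
{Nf} contains no descendant of Eg and blocks every backdoor path.
{Nf} is the unique smallest valid adjustment set.

{Nf}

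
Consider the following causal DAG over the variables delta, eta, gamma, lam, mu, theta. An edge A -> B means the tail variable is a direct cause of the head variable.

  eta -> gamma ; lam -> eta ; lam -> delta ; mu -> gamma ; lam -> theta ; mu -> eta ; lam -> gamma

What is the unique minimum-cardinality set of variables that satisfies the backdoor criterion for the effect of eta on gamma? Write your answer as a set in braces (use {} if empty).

Variables eligible for adjustment (non-descendants of eta, excluding eta and gamma): {delta, lam, mu, theta}.
Backdoor paths from eta to gamma:
  P1: eta <- lam -> gamma
  P2: eta <- mu -> gamma
The empty set is not sufficient: P1 (eta <- lam -> gamma) has no collider blocking it and no conditioned non-collider, so it is open.
Try {lam, mu}:
  P1: blocked at fork node lam ∈ conditioning set.
  P2: blocked at fork node mu ∈ conditioning set.
{lam, mu} contains no descendant of eta and blocks every backdoor path.
Every element of {lam, mu} is needed (dropping lam leaves P1 open; dropping mu leaves P2 open), so no proper subset is valid.
Among all size-2 subsets of the eligible variables, only {lam, mu} blocks every backdoor path, so it is the unique smallest valid adjustment set.

{lam, mu}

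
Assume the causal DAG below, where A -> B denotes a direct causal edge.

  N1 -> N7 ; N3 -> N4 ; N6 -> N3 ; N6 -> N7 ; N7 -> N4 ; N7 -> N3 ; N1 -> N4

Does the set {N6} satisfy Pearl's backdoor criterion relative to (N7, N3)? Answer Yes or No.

Yes

Backdoor paths from N7 to N3 (paths whose first edge points into N7):
  P1: N7 <- N6 -> N3
  P2: N7 <- N1 -> N4 <- N3
Condition 1 (no descendant of N7 in the set): holds — descendants of N7 are {N3, N4}; none are in {N6}.
Condition 2 (every backdoor path blocked by {N6}):
  P1: blocked at fork node N6 ∈ conditioning set.
  P2: blocked at collider N4 (neither it nor any descendant is in the conditioning set).
{N6} satisfies the backdoor criterion.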